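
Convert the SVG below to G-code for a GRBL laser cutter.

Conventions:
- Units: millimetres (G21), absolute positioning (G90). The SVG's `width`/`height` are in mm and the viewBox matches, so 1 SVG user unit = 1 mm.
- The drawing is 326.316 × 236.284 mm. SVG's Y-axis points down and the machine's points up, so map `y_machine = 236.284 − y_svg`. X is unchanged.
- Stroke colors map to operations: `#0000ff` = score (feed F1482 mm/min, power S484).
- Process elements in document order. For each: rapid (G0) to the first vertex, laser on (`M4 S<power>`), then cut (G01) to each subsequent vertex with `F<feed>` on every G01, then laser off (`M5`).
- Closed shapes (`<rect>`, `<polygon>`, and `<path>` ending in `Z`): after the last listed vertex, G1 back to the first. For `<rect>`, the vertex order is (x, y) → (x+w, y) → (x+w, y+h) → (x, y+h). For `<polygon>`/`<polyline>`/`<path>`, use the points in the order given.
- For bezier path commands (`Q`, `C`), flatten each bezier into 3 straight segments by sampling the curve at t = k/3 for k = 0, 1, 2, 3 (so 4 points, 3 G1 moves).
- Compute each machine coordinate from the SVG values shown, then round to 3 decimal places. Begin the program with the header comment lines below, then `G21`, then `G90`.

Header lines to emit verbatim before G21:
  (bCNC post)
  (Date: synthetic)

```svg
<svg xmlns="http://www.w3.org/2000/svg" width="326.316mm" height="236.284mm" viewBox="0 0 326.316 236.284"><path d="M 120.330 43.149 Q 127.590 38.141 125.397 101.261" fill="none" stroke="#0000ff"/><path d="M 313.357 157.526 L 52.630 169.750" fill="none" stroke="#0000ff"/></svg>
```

viewBox `0 0 326.316 236.284` with mm width/height → 1 unit = 1 mm. Flip: y_m = 236.284 − y_svg.

**Shape 1** — `<path>` quadratic bezier, stroke `#0000ff` → score (S484, F1482). Control points (SVG): P0=(120.330,43.149), P1=(127.590,38.141), P2=(125.397,101.261); sampled at t=k/3. Machine vertices: (120.330,193.135) → (124.120,188.904) → (125.809,169.533) → (125.397,135.023). Open path.

**Shape 2** — `<path>` line segment, stroke `#0000ff` → score (S484, F1482). Machine vertices: (313.357,78.758) → (52.630,66.534). Open path.

(bCNC post)
(Date: synthetic)
G21
G90
G0 X120.330 Y193.135
M4 S484
G01 X124.120 Y188.904 F1482
G01 X125.809 Y169.533 F1482
G01 X125.397 Y135.023 F1482
M5
G0 X313.357 Y78.758
M4 S484
G01 X52.630 Y66.534 F1482
M5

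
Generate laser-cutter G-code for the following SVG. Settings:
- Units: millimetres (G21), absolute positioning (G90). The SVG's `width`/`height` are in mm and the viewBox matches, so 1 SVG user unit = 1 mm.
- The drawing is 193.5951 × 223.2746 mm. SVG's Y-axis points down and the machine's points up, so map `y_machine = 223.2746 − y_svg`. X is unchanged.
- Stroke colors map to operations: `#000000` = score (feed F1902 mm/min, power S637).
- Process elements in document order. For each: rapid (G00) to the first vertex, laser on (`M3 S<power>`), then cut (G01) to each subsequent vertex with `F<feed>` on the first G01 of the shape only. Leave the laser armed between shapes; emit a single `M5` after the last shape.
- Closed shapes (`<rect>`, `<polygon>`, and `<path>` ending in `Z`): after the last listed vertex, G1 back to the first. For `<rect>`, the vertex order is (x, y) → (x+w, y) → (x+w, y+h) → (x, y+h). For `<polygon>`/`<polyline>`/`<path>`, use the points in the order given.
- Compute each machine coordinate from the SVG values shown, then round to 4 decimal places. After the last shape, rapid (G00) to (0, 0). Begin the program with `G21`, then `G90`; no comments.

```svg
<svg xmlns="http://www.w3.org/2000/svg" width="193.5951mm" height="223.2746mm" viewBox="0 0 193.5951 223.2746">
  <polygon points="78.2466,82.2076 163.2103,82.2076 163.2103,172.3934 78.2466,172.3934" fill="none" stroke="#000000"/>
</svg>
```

Since the viewBox matches the mm dimensions, user units are millimetres directly. The only transform is the Y-flip y_m = 223.2746 − y_svg.

Shape 1 is a rectangle drawn with `<polygon>`. Its stroke #000000 means score at S637, F1902. After flipping Y the toolpath is (78.2466,141.0670) → (163.2103,141.0670) → (163.2103,50.8812) → (78.2466,50.8812) → (78.2466,141.0670), returning to the start.

G21
G90
G00 X78.2466 Y141.0670
M3 S637
G01 X163.2103 Y141.0670 F1902
G01 X163.2103 Y50.8812
G01 X78.2466 Y50.8812
G01 X78.2466 Y141.0670
M5
G00 X0.0000 Y0.0000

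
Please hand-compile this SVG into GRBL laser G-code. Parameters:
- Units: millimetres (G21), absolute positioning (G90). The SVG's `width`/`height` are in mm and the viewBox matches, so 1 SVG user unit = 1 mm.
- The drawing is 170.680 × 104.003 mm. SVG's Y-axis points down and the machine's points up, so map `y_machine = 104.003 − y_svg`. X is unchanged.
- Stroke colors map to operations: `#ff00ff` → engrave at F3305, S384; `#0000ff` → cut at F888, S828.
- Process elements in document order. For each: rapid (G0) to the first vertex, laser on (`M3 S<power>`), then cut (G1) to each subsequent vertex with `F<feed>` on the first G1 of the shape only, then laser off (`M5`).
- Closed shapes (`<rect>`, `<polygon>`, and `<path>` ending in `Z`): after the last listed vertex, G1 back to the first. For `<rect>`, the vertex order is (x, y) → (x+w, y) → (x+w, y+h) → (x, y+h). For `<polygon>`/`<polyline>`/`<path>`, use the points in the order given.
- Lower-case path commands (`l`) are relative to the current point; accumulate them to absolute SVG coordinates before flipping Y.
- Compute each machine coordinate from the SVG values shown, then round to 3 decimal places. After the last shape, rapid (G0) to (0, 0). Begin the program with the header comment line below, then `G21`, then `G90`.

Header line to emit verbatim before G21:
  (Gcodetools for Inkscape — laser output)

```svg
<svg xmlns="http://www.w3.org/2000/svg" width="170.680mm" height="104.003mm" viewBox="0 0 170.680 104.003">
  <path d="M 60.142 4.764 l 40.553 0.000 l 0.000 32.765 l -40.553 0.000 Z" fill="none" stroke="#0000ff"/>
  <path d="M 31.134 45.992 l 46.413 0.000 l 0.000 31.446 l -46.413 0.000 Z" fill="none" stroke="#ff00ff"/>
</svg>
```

(Gcodetools for Inkscape — laser output)
G21
G90
G0 X60.142 Y99.239
M3 S828
G1 X100.695 Y99.239 F888
G1 X100.695 Y66.474
G1 X60.142 Y66.474
G1 X60.142 Y99.239
M5
G0 X31.134 Y58.011
M3 S384
G1 X77.547 Y58.011 F3305
G1 X77.547 Y26.565
G1 X31.134 Y26.565
G1 X31.134 Y58.011
M5
G0 X0.000 Y0.000

viewBox `0 0 170.680 104.003` with mm width/height → 1 unit = 1 mm. Flip: y_m = 104.003 − y_svg.

**Shape 1** — `<path>` rectangle, stroke `#0000ff` → cut (S828, F888). Machine vertices: (60.142,99.239) → (100.695,99.239) → (100.695,66.474) → (60.142,66.474) → (60.142,99.239). Closed: final G1 returns to the first vertex.

**Shape 2** — `<path>` rectangle, stroke `#ff00ff` → engrave (S384, F3305). Machine vertices: (31.134,58.011) → (77.547,58.011) → (77.547,26.565) → (31.134,26.565) → (31.134,58.011). Closed: final G1 returns to the first vertex.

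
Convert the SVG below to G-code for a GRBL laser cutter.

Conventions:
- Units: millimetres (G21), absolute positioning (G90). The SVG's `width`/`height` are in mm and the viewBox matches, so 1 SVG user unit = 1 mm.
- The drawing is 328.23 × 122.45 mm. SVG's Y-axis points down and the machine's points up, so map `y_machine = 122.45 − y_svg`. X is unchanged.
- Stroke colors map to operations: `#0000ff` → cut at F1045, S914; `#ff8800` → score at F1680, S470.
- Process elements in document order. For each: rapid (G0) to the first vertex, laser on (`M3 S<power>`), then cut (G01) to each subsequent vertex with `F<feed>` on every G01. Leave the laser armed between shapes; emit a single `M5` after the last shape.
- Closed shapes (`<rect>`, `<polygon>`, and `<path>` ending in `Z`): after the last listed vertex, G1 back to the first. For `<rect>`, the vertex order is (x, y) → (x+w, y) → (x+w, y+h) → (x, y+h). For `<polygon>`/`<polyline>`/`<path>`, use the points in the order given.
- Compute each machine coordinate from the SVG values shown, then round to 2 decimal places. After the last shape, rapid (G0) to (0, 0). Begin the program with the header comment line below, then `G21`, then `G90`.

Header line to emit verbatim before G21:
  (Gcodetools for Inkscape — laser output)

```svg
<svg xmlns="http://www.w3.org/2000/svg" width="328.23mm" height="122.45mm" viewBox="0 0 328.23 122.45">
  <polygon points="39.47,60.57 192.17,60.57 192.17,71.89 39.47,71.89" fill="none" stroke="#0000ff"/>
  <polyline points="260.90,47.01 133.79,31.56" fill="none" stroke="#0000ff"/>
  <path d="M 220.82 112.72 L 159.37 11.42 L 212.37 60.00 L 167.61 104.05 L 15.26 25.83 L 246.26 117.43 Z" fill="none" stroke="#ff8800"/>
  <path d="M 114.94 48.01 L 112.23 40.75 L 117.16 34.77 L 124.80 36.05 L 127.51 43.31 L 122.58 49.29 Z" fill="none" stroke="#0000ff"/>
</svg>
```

1 u = 1 mm; y_m = 122.45 − y.

[1] `<polygon>` rectangle, #0000ff→cut S914 F1045: (39.47,61.88) → (192.17,61.88) → (192.17,50.56) → (39.47,50.56) → (39.47,61.88) (closed)

[2] `<polyline>` line segment, #0000ff→cut S914 F1045: (260.90,75.44) → (133.79,90.89)

[3] `<path>` closed polygon, #ff8800→score S470 F1680: (220.82,9.73) → (159.37,111.03) → (212.37,62.45) → (167.61,18.40) → (15.26,96.62) → (246.26,5.02) → (220.82,9.73) (closed)

[4] `<path>` regular polygon, #0000ff→cut S914 F1045: (114.94,74.44) → (112.23,81.70) → (117.16,87.68) → (124.80,86.40) → (127.51,79.14) → (122.58,73.16) → (114.94,74.44) (closed)

(Gcodetools for Inkscape — laser output)
G21
G90
G0 X39.47 Y61.88
M3 S914
G01 X192.17 Y61.88 F1045
G01 X192.17 Y50.56 F1045
G01 X39.47 Y50.56 F1045
G01 X39.47 Y61.88 F1045
G0 X260.90 Y75.44
M3 S914
G01 X133.79 Y90.89 F1045
G0 X220.82 Y9.73
M3 S470
G01 X159.37 Y111.03 F1680
G01 X212.37 Y62.45 F1680
G01 X167.61 Y18.40 F1680
G01 X15.26 Y96.62 F1680
G01 X246.26 Y5.02 F1680
G01 X220.82 Y9.73 F1680
G0 X114.94 Y74.44
M3 S914
G01 X112.23 Y81.70 F1045
G01 X117.16 Y87.68 F1045
G01 X124.80 Y86.40 F1045
G01 X127.51 Y79.14 F1045
G01 X122.58 Y73.16 F1045
G01 X114.94 Y74.44 F1045
M5
G0 X0.00 Y0.00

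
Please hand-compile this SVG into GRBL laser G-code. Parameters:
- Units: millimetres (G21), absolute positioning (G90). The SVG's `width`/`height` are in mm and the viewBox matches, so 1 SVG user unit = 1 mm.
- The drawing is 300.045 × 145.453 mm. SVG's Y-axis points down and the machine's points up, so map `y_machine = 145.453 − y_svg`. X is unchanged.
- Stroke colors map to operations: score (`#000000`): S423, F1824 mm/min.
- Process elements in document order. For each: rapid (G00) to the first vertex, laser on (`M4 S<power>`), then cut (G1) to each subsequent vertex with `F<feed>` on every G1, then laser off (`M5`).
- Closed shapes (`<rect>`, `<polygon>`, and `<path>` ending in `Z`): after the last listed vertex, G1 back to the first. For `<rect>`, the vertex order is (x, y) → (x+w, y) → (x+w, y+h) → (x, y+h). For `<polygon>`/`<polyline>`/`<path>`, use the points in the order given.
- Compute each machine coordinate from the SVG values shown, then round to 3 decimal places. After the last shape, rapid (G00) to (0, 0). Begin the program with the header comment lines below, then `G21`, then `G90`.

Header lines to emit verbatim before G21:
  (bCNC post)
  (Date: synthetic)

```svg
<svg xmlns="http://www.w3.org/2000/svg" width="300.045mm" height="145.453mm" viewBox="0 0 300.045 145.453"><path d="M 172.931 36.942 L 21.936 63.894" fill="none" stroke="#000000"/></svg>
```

1 u = 1 mm; y_m = 145.453 − y.

[1] `<path>` line segment, #000000→score S423 F1824: (172.931,108.511) → (21.936,81.559)

(bCNC post)
(Date: synthetic)
G21
G90
G00 X172.931 Y108.511
M4 S423
G1 X21.936 Y81.559 F1824
M5
G00 X0.000 Y0.000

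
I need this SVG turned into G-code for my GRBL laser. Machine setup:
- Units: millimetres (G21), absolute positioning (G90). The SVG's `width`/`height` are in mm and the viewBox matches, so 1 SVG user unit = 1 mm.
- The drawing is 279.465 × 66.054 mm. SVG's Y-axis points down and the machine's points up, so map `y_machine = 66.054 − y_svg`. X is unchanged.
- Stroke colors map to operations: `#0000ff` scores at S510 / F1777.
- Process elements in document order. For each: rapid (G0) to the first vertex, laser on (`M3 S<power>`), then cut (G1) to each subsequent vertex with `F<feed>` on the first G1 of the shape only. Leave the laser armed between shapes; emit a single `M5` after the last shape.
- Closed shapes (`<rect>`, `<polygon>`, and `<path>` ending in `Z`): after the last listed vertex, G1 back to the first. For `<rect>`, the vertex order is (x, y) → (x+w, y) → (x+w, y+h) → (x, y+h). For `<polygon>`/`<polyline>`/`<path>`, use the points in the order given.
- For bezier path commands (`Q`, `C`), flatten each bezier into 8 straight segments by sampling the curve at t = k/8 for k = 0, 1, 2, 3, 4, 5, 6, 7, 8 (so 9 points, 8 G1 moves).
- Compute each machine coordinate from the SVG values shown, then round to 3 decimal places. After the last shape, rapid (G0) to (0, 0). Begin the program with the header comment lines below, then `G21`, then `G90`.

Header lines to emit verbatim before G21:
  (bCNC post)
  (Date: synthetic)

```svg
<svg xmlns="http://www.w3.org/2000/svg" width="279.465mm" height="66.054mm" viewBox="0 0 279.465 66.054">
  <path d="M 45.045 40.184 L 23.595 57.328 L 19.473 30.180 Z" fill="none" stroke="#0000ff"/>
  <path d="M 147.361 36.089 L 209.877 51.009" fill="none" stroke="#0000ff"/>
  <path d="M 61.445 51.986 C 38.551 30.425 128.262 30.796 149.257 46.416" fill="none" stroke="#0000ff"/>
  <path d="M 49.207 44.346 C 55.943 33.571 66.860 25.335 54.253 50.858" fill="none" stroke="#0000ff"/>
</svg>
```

(bCNC post)
(Date: synthetic)
G21
G90
G0 X45.045 Y25.870
M3 S510
G1 X23.595 Y8.726 F1777
G1 X19.473 Y35.874
G1 X45.045 Y25.870
G0 X147.361 Y29.965
M3 S510
G1 X209.877 Y15.045 F1777
G0 X61.445 Y14.068
M3 S510
G1 X57.784 Y21.138 F1777
G1 X62.555 Y26.231
G1 X73.633 Y29.424
G1 X88.893 Y30.796
G1 X106.210 Y30.425
G1 X123.460 Y28.389
G1 X138.517 Y24.768
G1 X149.257 Y19.638
G0 X49.207 Y21.708
M3 S510
G1 X51.875 Y25.569 F1777
G1 X54.610 Y28.825
G1 X57.088 Y31.112
G1 X58.984 Y32.064
G1 X59.973 Y31.314
G1 X59.730 Y28.496
G1 X57.932 Y23.246
G1 X54.253 Y15.196
M5
G0 X0.000 Y0.000

viewBox `0 0 279.465 66.054` with mm width/height → 1 unit = 1 mm. Flip: y_m = 66.054 − y_svg.

**Shape 1** — `<path>` regular polygon, stroke `#0000ff` → score (S510, F1777). Machine vertices: (45.045,25.870) → (23.595,8.726) → (19.473,35.874) → (45.045,25.870). Closed: final G1 returns to the first vertex.

**Shape 2** — `<path>` line segment, stroke `#0000ff` → score (S510, F1777). Machine vertices: (147.361,29.965) → (209.877,15.045). Open path.

**Shape 3** — `<path>` cubic bezier, stroke `#0000ff` → score (S510, F1777). Control points (SVG): P0=(61.445,51.986), P1=(38.551,30.425), P2=(128.262,30.796), P3=(149.257,46.416); sampled at t=k/8. Machine vertices: (61.445,14.068) → (57.784,21.138) → (62.555,26.231) → (73.633,29.424) → (88.893,30.796) → (106.210,30.425) → (123.460,28.389) → (138.517,24.768) → (149.257,19.638). Open path.

**Shape 4** — `<path>` cubic bezier, stroke `#0000ff` → score (S510, F1777). Control points (SVG): P0=(49.207,44.346), P1=(55.943,33.571), P2=(66.860,25.335), P3=(54.253,50.858); sampled at t=k/8. Machine vertices: (49.207,21.708) → (51.875,25.569) → (54.610,28.825) → (57.088,31.112) → (58.984,32.064) → (59.973,31.314) → (59.730,28.496) → (57.932,23.246) → (54.253,15.196). Open path.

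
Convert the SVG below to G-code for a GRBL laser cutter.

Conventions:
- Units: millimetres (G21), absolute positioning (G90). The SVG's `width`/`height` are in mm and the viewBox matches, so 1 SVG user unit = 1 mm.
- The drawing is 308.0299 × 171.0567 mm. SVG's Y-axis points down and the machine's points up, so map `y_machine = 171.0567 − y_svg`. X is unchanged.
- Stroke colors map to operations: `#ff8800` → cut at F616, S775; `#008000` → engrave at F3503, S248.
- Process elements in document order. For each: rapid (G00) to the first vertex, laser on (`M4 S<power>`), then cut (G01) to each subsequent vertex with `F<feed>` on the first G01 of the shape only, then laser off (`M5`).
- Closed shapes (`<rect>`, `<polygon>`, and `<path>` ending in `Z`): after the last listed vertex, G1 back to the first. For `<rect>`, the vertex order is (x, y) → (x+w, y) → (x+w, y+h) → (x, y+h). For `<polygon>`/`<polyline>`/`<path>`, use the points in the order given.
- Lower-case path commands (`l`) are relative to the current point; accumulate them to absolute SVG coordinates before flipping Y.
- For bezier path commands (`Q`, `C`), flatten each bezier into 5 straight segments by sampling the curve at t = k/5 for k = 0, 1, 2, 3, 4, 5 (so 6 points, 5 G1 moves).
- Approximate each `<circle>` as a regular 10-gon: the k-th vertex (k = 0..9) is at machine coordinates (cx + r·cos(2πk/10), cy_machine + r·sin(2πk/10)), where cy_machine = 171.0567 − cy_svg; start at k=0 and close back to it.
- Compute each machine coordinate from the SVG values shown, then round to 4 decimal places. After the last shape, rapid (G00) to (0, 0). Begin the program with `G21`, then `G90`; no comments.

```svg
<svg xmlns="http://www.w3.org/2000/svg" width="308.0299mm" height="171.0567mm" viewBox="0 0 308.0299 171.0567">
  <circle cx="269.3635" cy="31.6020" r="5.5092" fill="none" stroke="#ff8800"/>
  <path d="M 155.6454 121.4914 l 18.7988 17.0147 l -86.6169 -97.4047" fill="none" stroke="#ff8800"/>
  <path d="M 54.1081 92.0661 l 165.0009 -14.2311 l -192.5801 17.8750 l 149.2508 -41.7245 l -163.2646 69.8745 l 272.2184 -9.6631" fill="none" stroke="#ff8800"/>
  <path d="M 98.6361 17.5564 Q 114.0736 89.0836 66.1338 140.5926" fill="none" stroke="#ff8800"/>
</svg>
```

viewBox `0 0 308.0299 171.0567` with mm width/height → 1 unit = 1 mm. Flip: y_m = 171.0567 − y_svg.

**Shape 1** — `<circle>` circle, stroke `#ff8800` → cut (S775, F616). Machine vertices: (274.8727,139.4547) → (273.8205,142.6929) → (271.0659,144.6943) → (267.6611,144.6943) → (264.9065,142.6929) → (263.8543,139.4547) → (264.9065,136.2165) → (267.6611,134.2151) → (271.0659,134.2151) → (273.8205,136.2165) → (274.8727,139.4547). Closed: final G1 returns to the first vertex.

**Shape 2** — `<path>` open polyline, stroke `#ff8800` → cut (S775, F616). Machine vertices: (155.6454,49.5653) → (174.4442,32.5506) → (87.8273,129.9553). Open path.

**Shape 3** — `<path>` open polyline, stroke `#ff8800` → cut (S775, F616). Machine vertices: (54.1081,78.9906) → (219.1090,93.2217) → (26.5289,75.3467) → (175.7797,117.0712) → (12.5151,47.1967) → (284.7335,56.8598). Open path.

**Shape 4** — `<path>` quadratic bezier, stroke `#ff8800` → cut (S775, F616). Control points (SVG): P0=(98.6361,17.5564), P1=(114.0736,89.0836), P2=(66.1338,140.5926); sampled at t=k/5. Machine vertices: (98.6361,153.5003) → (102.2760,125.6901) → (100.8457,99.4815) → (94.3453,74.8742) → (82.7746,51.8684) → (66.1338,30.4641). Open path.

G21
G90
G00 X274.8727 Y139.4547
M4 S775
G01 X273.8205 Y142.6929 F616
G01 X271.0659 Y144.6943
G01 X267.6611 Y144.6943
G01 X264.9065 Y142.6929
G01 X263.8543 Y139.4547
G01 X264.9065 Y136.2165
G01 X267.6611 Y134.2151
G01 X271.0659 Y134.2151
G01 X273.8205 Y136.2165
G01 X274.8727 Y139.4547
M5
G00 X155.6454 Y49.5653
M4 S775
G01 X174.4442 Y32.5506 F616
G01 X87.8273 Y129.9553
M5
G00 X54.1081 Y78.9906
M4 S775
G01 X219.1090 Y93.2217 F616
G01 X26.5289 Y75.3467
G01 X175.7797 Y117.0712
G01 X12.5151 Y47.1967
G01 X284.7335 Y56.8598
M5
G00 X98.6361 Y153.5003
M4 S775
G01 X102.2760 Y125.6901 F616
G01 X100.8457 Y99.4815
G01 X94.3453 Y74.8742
G01 X82.7746 Y51.8684
G01 X66.1338 Y30.4641
M5
G00 X0.0000 Y0.0000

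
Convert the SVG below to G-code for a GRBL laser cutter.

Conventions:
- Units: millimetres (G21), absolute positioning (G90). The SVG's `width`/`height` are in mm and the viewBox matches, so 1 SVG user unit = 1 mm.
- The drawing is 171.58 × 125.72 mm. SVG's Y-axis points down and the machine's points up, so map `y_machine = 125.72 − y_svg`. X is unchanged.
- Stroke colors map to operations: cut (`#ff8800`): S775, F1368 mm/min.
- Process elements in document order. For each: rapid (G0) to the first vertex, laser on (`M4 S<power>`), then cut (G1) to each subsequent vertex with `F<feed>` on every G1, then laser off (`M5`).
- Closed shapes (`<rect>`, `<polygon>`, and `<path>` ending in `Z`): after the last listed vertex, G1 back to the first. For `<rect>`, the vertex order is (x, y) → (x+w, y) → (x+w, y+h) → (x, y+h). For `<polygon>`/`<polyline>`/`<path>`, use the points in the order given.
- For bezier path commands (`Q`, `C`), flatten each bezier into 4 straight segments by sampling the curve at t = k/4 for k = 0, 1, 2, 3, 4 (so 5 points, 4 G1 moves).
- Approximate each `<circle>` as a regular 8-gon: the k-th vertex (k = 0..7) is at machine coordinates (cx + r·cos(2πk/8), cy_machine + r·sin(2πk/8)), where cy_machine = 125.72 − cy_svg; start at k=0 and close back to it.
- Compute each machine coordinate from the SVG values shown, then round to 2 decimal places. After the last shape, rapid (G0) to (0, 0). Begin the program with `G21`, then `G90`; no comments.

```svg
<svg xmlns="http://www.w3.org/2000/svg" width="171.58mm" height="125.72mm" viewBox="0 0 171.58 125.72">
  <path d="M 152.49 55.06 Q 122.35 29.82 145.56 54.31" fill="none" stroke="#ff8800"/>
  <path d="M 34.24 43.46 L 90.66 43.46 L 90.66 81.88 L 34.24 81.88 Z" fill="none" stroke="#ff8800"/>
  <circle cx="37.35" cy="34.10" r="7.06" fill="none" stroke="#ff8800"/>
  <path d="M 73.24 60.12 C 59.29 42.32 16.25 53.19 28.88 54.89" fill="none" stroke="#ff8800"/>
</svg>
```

G21
G90
G0 X152.49 Y70.66
M4 S775
G1 X140.75 Y80.17 F1368
G1 X135.69 Y83.47 F1368
G1 X137.29 Y80.55 F1368
G1 X145.56 Y71.41 F1368
M5
G0 X34.24 Y82.26
M4 S775
G1 X90.66 Y82.26 F1368
G1 X90.66 Y43.84 F1368
G1 X34.24 Y43.84 F1368
G1 X34.24 Y82.26 F1368
M5
G0 X44.41 Y91.62
M4 S775
G1 X42.34 Y96.61 F1368
G1 X37.35 Y98.68 F1368
G1 X32.36 Y96.61 F1368
G1 X30.29 Y91.62 F1368
G1 X32.36 Y86.63 F1368
G1 X37.35 Y84.56 F1368
G1 X42.34 Y86.63 F1368
G1 X44.41 Y91.62 F1368
M5
G0 X73.24 Y65.60
M4 S775
G1 X58.65 Y74.17 F1368
G1 X41.09 Y75.53 F1368
G1 X28.52 Y73.23 F1368
G1 X28.88 Y70.83 F1368
M5
G0 X0.00 Y0.00

1 u = 1 mm; y_m = 125.72 − y.

[1] `<path>` quadratic bezier, #ff8800→cut S775 F1368: (152.49,70.66) → (140.75,80.17) → (135.69,83.47) → (137.29,80.55) → (145.56,71.41)

[2] `<path>` rectangle, #ff8800→cut S775 F1368: (34.24,82.26) → (90.66,82.26) → (90.66,43.84) → (34.24,43.84) → (34.24,82.26) (closed)

[3] `<circle>` circle, #ff8800→cut S775 F1368: (44.41,91.62) → (42.34,96.61) → (37.35,98.68) → (32.36,96.61) → (30.29,91.62) → (32.36,86.63) → (37.35,84.56) → (42.34,86.63) → (44.41,91.62) (closed)

[4] `<path>` cubic bezier, #ff8800→cut S775 F1368: (73.24,65.60) → (58.65,74.17) → (41.09,75.53) → (28.52,73.23) → (28.88,70.83)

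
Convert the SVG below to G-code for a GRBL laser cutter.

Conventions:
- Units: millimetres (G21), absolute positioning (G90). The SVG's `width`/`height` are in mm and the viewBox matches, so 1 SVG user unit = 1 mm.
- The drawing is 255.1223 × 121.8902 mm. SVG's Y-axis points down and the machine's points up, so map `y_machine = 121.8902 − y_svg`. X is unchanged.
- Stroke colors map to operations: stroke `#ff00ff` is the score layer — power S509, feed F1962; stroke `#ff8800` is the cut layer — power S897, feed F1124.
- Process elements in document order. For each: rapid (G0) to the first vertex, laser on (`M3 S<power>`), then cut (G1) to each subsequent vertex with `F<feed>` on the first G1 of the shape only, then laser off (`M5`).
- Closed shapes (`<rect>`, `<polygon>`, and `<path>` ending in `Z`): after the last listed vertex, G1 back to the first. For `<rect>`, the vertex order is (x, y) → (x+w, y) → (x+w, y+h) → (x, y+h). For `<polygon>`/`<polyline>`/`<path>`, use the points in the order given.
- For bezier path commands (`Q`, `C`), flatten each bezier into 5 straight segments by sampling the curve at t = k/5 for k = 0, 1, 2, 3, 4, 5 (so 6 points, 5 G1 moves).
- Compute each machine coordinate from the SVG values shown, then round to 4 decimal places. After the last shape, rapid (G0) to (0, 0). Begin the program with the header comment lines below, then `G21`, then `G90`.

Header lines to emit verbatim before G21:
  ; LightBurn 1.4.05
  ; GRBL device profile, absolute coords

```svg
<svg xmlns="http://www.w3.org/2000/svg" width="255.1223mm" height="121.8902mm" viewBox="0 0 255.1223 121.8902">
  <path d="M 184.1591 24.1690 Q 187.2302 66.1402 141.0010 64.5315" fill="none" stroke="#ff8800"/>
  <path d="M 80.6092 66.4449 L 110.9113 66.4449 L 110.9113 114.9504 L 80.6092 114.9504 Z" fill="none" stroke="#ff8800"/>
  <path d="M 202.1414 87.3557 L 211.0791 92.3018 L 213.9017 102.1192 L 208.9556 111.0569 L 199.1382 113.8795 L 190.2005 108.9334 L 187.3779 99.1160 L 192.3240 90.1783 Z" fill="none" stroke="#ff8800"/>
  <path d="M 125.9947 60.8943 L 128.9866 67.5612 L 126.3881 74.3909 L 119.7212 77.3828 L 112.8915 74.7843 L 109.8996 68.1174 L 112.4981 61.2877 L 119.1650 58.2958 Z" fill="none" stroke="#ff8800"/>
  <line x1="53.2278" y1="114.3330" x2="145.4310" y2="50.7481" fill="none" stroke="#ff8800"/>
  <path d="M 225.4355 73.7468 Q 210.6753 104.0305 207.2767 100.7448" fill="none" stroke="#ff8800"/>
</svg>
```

viewBox `0 0 255.1223 121.8902` with mm width/height → 1 unit = 1 mm. Flip: y_m = 121.8902 − y_svg.

**Shape 1** — `<path>` quadratic bezier, stroke `#ff8800` → cut (S897, F1124). Control points (SVG): P0=(184.1591,24.1690), P1=(187.2302,66.1402), P2=(141.0010,64.5315); sampled at t=k/5. Machine vertices: (184.1591,97.7212) → (183.4155,82.6759) → (178.7279,71.1170) → (170.0963,63.0445) → (157.5207,58.4584) → (141.0010,57.3587). Open path.

**Shape 2** — `<path>` rectangle, stroke `#ff8800` → cut (S897, F1124). Machine vertices: (80.6092,55.4453) → (110.9113,55.4453) → (110.9113,6.9398) → (80.6092,6.9398) → (80.6092,55.4453). Closed: final G1 returns to the first vertex.

**Shape 3** — `<path>` regular polygon, stroke `#ff8800` → cut (S897, F1124). Machine vertices: (202.1414,34.5345) → (211.0791,29.5884) → (213.9017,19.7710) → (208.9556,10.8333) → (199.1382,8.0107) → (190.2005,12.9568) → (187.3779,22.7742) → (192.3240,31.7119) → (202.1414,34.5345). Closed: final G1 returns to the first vertex.

**Shape 4** — `<path>` regular polygon, stroke `#ff8800` → cut (S897, F1124). Machine vertices: (125.9947,60.9959) → (128.9866,54.3290) → (126.3881,47.4993) → (119.7212,44.5074) → (112.8915,47.1059) → (109.8996,53.7728) → (112.4981,60.6025) → (119.1650,63.5944) → (125.9947,60.9959). Closed: final G1 returns to the first vertex.

**Shape 5** — `<line>` line segment, stroke `#ff8800` → cut (S897, F1124). Machine vertices: (53.2278,7.5572) → (145.4310,71.1421). Open path.

**Shape 6** — `<path>` quadratic bezier, stroke `#ff8800` → cut (S897, F1124). Control points (SVG): P0=(225.4355,73.7468), P1=(210.6753,104.0305), P2=(207.2767,100.7448); sampled at t=k/5. Machine vertices: (225.4355,48.1434) → (219.9859,37.3727) → (215.4452,29.2875) → (211.8134,23.8879) → (209.0906,21.1739) → (207.2767,21.1454). Open path.

; LightBurn 1.4.05
; GRBL device profile, absolute coords
G21
G90
G0 X184.1591 Y97.7212
M3 S897
G1 X183.4155 Y82.6759 F1124
G1 X178.7279 Y71.1170
G1 X170.0963 Y63.0445
G1 X157.5207 Y58.4584
G1 X141.0010 Y57.3587
M5
G0 X80.6092 Y55.4453
M3 S897
G1 X110.9113 Y55.4453 F1124
G1 X110.9113 Y6.9398
G1 X80.6092 Y6.9398
G1 X80.6092 Y55.4453
M5
G0 X202.1414 Y34.5345
M3 S897
G1 X211.0791 Y29.5884 F1124
G1 X213.9017 Y19.7710
G1 X208.9556 Y10.8333
G1 X199.1382 Y8.0107
G1 X190.2005 Y12.9568
G1 X187.3779 Y22.7742
G1 X192.3240 Y31.7119
G1 X202.1414 Y34.5345
M5
G0 X125.9947 Y60.9959
M3 S897
G1 X128.9866 Y54.3290 F1124
G1 X126.3881 Y47.4993
G1 X119.7212 Y44.5074
G1 X112.8915 Y47.1059
G1 X109.8996 Y53.7728
G1 X112.4981 Y60.6025
G1 X119.1650 Y63.5944
G1 X125.9947 Y60.9959
M5
G0 X53.2278 Y7.5572
M3 S897
G1 X145.4310 Y71.1421 F1124
M5
G0 X225.4355 Y48.1434
M3 S897
G1 X219.9859 Y37.3727 F1124
G1 X215.4452 Y29.2875
G1 X211.8134 Y23.8879
G1 X209.0906 Y21.1739
G1 X207.2767 Y21.1454
M5
G0 X0.0000 Y0.0000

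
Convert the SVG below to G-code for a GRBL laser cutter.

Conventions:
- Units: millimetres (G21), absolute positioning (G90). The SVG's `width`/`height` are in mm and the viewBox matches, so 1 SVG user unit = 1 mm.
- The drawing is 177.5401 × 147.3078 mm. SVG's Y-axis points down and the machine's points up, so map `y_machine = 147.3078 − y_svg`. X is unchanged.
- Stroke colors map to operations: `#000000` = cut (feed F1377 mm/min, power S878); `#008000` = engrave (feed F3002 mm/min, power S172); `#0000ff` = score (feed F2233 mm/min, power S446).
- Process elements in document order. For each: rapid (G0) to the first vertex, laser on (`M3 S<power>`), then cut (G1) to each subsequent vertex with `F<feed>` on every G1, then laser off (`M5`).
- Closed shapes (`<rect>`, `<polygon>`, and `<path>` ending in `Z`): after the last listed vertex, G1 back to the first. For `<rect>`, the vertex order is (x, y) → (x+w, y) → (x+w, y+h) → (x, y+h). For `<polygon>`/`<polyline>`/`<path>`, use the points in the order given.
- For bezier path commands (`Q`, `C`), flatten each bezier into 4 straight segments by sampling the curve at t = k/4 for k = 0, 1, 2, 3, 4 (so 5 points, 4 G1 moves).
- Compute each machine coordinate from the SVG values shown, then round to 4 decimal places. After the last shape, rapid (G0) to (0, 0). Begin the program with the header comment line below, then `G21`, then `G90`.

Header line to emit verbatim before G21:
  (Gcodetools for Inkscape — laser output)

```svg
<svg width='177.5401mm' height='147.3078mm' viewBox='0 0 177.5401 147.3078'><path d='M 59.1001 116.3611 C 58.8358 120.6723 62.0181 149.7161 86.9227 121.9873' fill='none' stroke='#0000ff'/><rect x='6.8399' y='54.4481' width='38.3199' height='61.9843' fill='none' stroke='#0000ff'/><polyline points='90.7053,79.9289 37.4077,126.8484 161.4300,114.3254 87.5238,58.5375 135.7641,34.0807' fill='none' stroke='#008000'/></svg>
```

viewBox `0 0 177.5401 147.3078` with mm width/height → 1 unit = 1 mm. Flip: y_m = 147.3078 − y_svg.

**Shape 1** — `<path>` cubic bezier, stroke `#0000ff` → score (S446, F2233). Control points (SVG): P0=(59.1001,116.3611), P1=(58.8358,120.6723), P2=(62.0181,149.7161), P3=(86.9227,121.9873); sampled at t=k/4. Machine vertices: (59.1001,30.9467) → (59.8337,24.3495) → (63.5731,16.1186) → (72.0316,13.8952) → (86.9227,25.3205). Open path.

**Shape 2** — `<rect>` rectangle, stroke `#0000ff` → score (S446, F2233). Machine vertices: (6.8399,92.8597) → (45.1598,92.8597) → (45.1598,30.8754) → (6.8399,30.8754) → (6.8399,92.8597). Closed: final G1 returns to the first vertex.

**Shape 3** — `<polyline>` open polyline, stroke `#008000` → engrave (S172, F3002). Machine vertices: (90.7053,67.3789) → (37.4077,20.4594) → (161.4300,32.9824) → (87.5238,88.7703) → (135.7641,113.2271). Open path.

(Gcodetools for Inkscape — laser output)
G21
G90
G0 X59.1001 Y30.9467
M3 S446
G1 X59.8337 Y24.3495 F2233
G1 X63.5731 Y16.1186 F2233
G1 X72.0316 Y13.8952 F2233
G1 X86.9227 Y25.3205 F2233
M5
G0 X6.8399 Y92.8597
M3 S446
G1 X45.1598 Y92.8597 F2233
G1 X45.1598 Y30.8754 F2233
G1 X6.8399 Y30.8754 F2233
G1 X6.8399 Y92.8597 F2233
M5
G0 X90.7053 Y67.3789
M3 S172
G1 X37.4077 Y20.4594 F3002
G1 X161.4300 Y32.9824 F3002
G1 X87.5238 Y88.7703 F3002
G1 X135.7641 Y113.2271 F3002
M5
G0 X0.0000 Y0.0000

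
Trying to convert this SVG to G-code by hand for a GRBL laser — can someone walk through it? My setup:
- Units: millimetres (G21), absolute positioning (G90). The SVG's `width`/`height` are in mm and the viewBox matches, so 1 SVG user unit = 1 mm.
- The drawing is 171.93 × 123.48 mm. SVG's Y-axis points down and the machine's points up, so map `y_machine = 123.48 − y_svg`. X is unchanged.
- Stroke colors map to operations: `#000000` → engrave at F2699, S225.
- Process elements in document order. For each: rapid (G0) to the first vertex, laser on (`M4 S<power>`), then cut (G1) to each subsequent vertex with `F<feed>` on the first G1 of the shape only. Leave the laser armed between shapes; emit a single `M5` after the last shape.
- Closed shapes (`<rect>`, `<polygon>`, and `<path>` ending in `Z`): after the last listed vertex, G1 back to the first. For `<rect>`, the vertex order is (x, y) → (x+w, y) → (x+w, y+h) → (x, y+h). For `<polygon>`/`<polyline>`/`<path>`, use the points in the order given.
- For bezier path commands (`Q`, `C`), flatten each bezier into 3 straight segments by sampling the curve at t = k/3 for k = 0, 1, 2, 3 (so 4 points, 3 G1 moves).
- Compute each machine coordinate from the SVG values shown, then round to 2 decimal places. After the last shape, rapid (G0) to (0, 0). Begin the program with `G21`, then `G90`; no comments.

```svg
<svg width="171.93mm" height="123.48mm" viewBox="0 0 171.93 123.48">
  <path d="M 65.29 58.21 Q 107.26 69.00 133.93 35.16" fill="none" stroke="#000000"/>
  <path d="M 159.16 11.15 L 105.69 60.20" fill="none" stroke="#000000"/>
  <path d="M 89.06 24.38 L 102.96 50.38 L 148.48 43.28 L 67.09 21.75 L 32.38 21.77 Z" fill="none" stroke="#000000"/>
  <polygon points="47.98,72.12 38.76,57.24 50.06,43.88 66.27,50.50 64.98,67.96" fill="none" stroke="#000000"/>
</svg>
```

G21
G90
G0 X65.29 Y65.27
M4 S225
G1 X91.57 Y63.04 F2699
G1 X114.45 Y70.72
G1 X133.93 Y88.32
G0 X159.16 Y112.33
M4 S225
G1 X105.69 Y63.28 F2699
G0 X89.06 Y99.10
M4 S225
G1 X102.96 Y73.10 F2699
G1 X148.48 Y80.20
G1 X67.09 Y101.73
G1 X32.38 Y101.71
G1 X89.06 Y99.10
G0 X47.98 Y51.36
M4 S225
G1 X38.76 Y66.24 F2699
G1 X50.06 Y79.60
G1 X66.27 Y72.98
G1 X64.98 Y55.52
G1 X47.98 Y51.36
M5
G0 X0.00 Y0.00

1 u = 1 mm; y_m = 123.48 − y.

[1] `<path>` quadratic bezier, #000000→engrave S225 F2699: (65.29,65.27) → (91.57,63.04) → (114.45,70.72) → (133.93,88.32)

[2] `<path>` line segment, #000000→engrave S225 F2699: (159.16,112.33) → (105.69,63.28)

[3] `<path>` closed polygon, #000000→engrave S225 F2699: (89.06,99.10) → (102.96,73.10) → (148.48,80.20) → (67.09,101.73) → (32.38,101.71) → (89.06,99.10) (closed)

[4] `<polygon>` regular polygon, #000000→engrave S225 F2699: (47.98,51.36) → (38.76,66.24) → (50.06,79.60) → (66.27,72.98) → (64.98,55.52) → (47.98,51.36) (closed)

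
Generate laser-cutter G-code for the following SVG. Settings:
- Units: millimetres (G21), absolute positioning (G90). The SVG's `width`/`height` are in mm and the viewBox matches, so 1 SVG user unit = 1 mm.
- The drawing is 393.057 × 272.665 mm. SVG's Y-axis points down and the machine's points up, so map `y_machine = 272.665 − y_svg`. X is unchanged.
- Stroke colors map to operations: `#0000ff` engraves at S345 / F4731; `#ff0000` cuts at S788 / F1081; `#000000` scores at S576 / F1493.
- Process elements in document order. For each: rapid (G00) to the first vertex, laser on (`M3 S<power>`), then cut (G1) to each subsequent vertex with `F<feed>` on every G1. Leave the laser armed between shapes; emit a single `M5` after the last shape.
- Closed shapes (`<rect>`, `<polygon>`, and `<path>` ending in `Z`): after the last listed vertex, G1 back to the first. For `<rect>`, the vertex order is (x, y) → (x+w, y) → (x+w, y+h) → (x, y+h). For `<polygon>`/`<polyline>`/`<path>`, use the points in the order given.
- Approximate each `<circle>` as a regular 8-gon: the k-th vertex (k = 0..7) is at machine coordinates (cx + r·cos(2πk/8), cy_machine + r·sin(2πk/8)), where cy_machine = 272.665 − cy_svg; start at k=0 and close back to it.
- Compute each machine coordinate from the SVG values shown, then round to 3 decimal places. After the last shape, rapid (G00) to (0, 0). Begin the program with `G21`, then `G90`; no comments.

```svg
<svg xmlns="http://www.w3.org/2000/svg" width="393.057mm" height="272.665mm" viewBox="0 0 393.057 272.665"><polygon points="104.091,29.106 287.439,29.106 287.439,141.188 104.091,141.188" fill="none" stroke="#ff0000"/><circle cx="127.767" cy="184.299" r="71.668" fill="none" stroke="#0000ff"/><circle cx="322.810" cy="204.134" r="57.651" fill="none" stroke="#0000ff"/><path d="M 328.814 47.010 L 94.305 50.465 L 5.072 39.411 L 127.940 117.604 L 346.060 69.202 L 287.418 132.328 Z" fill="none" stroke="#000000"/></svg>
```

1 u = 1 mm; y_m = 272.665 − y.

[1] `<polygon>` rectangle, #ff0000→cut S788 F1081: (104.091,243.559) → (287.439,243.559) → (287.439,131.477) → (104.091,131.477) → (104.091,243.559) (closed)

[2] `<circle>` circle, #0000ff→engrave S345 F4731: (199.435,88.366) → (178.444,139.043) → (127.767,160.034) → (77.090,139.043) → (56.099,88.366) → (77.090,37.689) → (127.767,16.698) → (178.444,37.689) → (199.435,88.366) (closed)

[3] `<circle>` circle, #0000ff→engrave S345 F4731: (380.461,68.531) → (363.575,109.296) → (322.810,126.182) → (282.045,109.296) → (265.159,68.531) → (282.045,27.766) → (322.810,10.880) → (363.575,27.766) → (380.461,68.531) (closed)

[4] `<path>` closed polygon, #000000→score S576 F1493: (328.814,225.655) → (94.305,222.200) → (5.072,233.254) → (127.940,155.061) → (346.060,203.463) → (287.418,140.337) → (328.814,225.655) (closed)

G21
G90
G00 X104.091 Y243.559
M3 S788
G1 X287.439 Y243.559 F1081
G1 X287.439 Y131.477 F1081
G1 X104.091 Y131.477 F1081
G1 X104.091 Y243.559 F1081
G00 X199.435 Y88.366
M3 S345
G1 X178.444 Y139.043 F4731
G1 X127.767 Y160.034 F4731
G1 X77.090 Y139.043 F4731
G1 X56.099 Y88.366 F4731
G1 X77.090 Y37.689 F4731
G1 X127.767 Y16.698 F4731
G1 X178.444 Y37.689 F4731
G1 X199.435 Y88.366 F4731
G00 X380.461 Y68.531
M3 S345
G1 X363.575 Y109.296 F4731
G1 X322.810 Y126.182 F4731
G1 X282.045 Y109.296 F4731
G1 X265.159 Y68.531 F4731
G1 X282.045 Y27.766 F4731
G1 X322.810 Y10.880 F4731
G1 X363.575 Y27.766 F4731
G1 X380.461 Y68.531 F4731
G00 X328.814 Y225.655
M3 S576
G1 X94.305 Y222.200 F1493
G1 X5.072 Y233.254 F1493
G1 X127.940 Y155.061 F1493
G1 X346.060 Y203.463 F1493
G1 X287.418 Y140.337 F1493
G1 X328.814 Y225.655 F1493
M5
G00 X0.000 Y0.000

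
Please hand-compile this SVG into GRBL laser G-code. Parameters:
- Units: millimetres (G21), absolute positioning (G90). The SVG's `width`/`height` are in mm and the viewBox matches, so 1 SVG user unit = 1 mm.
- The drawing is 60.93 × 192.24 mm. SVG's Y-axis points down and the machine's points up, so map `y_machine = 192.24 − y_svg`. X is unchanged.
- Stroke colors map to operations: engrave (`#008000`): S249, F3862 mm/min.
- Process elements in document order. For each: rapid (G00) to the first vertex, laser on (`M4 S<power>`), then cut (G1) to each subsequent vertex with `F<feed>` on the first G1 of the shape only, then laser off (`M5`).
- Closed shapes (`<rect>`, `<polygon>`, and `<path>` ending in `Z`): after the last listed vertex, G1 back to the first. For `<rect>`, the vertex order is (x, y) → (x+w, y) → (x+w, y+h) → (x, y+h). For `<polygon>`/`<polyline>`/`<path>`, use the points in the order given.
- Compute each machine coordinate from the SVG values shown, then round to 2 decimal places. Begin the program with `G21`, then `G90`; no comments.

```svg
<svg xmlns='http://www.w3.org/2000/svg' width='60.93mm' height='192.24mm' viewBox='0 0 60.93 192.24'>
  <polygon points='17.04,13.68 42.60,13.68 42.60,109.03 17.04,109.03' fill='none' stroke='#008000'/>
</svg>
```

G21
G90
G00 X17.04 Y178.56
M4 S249
G1 X42.60 Y178.56 F3862
G1 X42.60 Y83.21
G1 X17.04 Y83.21
G1 X17.04 Y178.56
M5

Since the viewBox matches the mm dimensions, user units are millimetres directly. The only transform is the Y-flip y_m = 192.24 − y_svg.

Shape 1 is a rectangle drawn with `<polygon>`. Its stroke #008000 means engrave at S249, F3862. After flipping Y the toolpath is (17.04,178.56) → (42.60,178.56) → (42.60,83.21) → (17.04,83.21) → (17.04,178.56), returning to the start.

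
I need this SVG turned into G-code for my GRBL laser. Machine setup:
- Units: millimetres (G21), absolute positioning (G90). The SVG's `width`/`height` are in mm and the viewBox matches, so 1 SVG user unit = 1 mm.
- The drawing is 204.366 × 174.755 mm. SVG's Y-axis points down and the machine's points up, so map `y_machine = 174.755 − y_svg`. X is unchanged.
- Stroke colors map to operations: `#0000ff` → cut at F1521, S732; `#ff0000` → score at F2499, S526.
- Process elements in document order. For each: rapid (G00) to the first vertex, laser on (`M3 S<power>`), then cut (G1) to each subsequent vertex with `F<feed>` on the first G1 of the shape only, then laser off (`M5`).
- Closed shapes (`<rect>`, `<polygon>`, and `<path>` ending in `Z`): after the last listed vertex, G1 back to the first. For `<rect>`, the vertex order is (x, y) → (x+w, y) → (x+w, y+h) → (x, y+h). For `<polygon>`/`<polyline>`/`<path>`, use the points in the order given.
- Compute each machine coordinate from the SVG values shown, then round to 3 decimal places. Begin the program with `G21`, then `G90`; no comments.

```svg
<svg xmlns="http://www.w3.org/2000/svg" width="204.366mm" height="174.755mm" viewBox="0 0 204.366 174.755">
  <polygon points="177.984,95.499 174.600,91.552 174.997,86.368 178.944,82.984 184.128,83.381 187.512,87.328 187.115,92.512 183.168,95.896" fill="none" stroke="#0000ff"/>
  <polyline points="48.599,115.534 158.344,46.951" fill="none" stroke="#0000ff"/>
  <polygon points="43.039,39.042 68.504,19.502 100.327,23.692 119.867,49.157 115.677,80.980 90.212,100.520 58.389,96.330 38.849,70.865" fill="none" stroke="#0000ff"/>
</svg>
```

G21
G90
G00 X177.984 Y79.256
M3 S732
G1 X174.600 Y83.203 F1521
G1 X174.997 Y88.387
G1 X178.944 Y91.771
G1 X184.128 Y91.374
G1 X187.512 Y87.427
G1 X187.115 Y82.243
G1 X183.168 Y78.859
G1 X177.984 Y79.256
M5
G00 X48.599 Y59.221
M3 S732
G1 X158.344 Y127.804 F1521
M5
G00 X43.039 Y135.713
M3 S732
G1 X68.504 Y155.253 F1521
G1 X100.327 Y151.063
G1 X119.867 Y125.598
G1 X115.677 Y93.775
G1 X90.212 Y74.235
G1 X58.389 Y78.425
G1 X38.849 Y103.890
G1 X43.039 Y135.713
M5

viewBox `0 0 204.366 174.755` with mm width/height → 1 unit = 1 mm. Flip: y_m = 174.755 − y_svg.

**Shape 1** — `<polygon>` regular polygon, stroke `#0000ff` → cut (S732, F1521). Machine vertices: (177.984,79.256) → (174.600,83.203) → (174.997,88.387) → (178.944,91.771) → (184.128,91.374) → (187.512,87.427) → (187.115,82.243) → (183.168,78.859) → (177.984,79.256). Closed: final G1 returns to the first vertex.

**Shape 2** — `<polyline>` line segment, stroke `#0000ff` → cut (S732, F1521). Machine vertices: (48.599,59.221) → (158.344,127.804). Open path.

**Shape 3** — `<polygon>` regular polygon, stroke `#0000ff` → cut (S732, F1521). Machine vertices: (43.039,135.713) → (68.504,155.253) → (100.327,151.063) → (119.867,125.598) → (115.677,93.775) → (90.212,74.235) → (58.389,78.425) → (38.849,103.890) → (43.039,135.713). Closed: final G1 returns to the first vertex.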